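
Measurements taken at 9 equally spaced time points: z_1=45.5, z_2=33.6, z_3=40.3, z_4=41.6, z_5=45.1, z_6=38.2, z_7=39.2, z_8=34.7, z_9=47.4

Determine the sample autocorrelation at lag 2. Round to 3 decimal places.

-0.076

Mean z̄ = (45.5 + 33.6 + 40.3 + 41.6 + 45.1 + 38.2 + 39.2 + 34.7 + 47.4)/9 = 40.6222
Numerator Σ_{t=1}^{7}(z_t−z̄)(z_{t+2}−z̄) = -13.9121
Denominator Σ(z_t−z̄)² = 183.1156
r_2 = -13.9121 / 183.1156 = -0.076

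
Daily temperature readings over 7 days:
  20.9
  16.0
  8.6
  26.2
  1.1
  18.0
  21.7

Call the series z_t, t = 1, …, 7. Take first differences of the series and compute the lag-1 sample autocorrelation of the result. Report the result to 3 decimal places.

-0.681

First differences Δz: -4.9, -7.4, 17.6, -25.1, 16.9, 3.7
Mean of differences = 0.1333
Numerator Σ(Δz_t−Δz̄)(Δz_{t+1}−Δz̄) = -897.6844
Denominator Σ(Δz_t−Δz̄)² = 1317.7333
r_1(Δz) = -897.6844 / 1317.7333 = -0.681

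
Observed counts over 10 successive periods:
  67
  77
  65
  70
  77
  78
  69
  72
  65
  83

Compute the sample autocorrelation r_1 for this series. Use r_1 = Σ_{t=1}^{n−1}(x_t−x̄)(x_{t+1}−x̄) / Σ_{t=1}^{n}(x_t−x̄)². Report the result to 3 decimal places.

Mean x̄ = (67 + 77 + 65 + 70 + 77 + 78 + 69 + 72 + 65 + 83)/10 = 72.3000
Numerator Σ_{t=1}^{9}(x_t−x̄)(x_{t+1}−x̄) = -120.1900
Denominator Σ(x_t−x̄)² = 342.1000
r_1 = -120.1900 / 342.1000 = -0.351

-0.351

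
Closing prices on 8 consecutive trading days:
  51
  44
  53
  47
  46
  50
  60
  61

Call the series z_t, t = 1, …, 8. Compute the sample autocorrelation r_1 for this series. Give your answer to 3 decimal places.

Mean z̄ = (51 + 44 + 53 + 47 + 46 + 50 + 60 + 61)/8 = 51.5000
Deviations from mean: -0.5000, -7.5000, 1.5000, -4.5000, -5.5000, -1.5000, 8.5000, 9.5000
Numerator Σ_{t=1}^{7}(z_t−z̄)(z_{t+1}−z̄) = 86.7500
Denominator Σ(z_t−z̄)² = 274.0000
r_1 = 86.7500 / 274.0000 = 0.317

0.317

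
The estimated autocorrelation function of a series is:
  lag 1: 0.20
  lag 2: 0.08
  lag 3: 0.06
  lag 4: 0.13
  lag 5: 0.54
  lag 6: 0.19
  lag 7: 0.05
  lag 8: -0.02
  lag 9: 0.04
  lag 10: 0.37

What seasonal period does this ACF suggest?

The largest autocorrelation is r_5 = 0.54, with a weaker echo at lag 10 (0.37); the remaining lags stay at or below 0.20. The elevated value at lag 1 (0.20), dropping to 0.08 at lag 2, reflects decaying short-term dependence rather than seasonality.
The dominant spike at lag 5 indicates a seasonal period of 5.

5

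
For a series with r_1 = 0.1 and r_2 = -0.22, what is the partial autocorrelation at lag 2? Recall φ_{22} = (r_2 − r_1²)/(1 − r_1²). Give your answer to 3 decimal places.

φ_{22} = (r_2 − r_1²) / (1 − r_1²)
r_1² = (0.1)² = 0.01
Numerator = -0.22 − 0.0100 = -0.2300; denominator = 1 − 0.0100 = 0.9900
φ_{22} = -0.2300 / 0.9900 = -0.232

-0.232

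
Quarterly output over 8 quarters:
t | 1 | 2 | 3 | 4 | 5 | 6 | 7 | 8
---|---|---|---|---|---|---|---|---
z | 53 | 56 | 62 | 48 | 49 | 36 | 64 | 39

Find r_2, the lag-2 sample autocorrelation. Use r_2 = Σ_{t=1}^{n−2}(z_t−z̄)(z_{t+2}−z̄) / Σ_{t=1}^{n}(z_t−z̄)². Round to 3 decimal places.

0.261

Mean z̄ = (53 + 56 + 62 + 48 + 49 + 36 + 64 + 39)/8 = 50.8750
Deviations from mean: 2.1250, 5.1250, 11.1250, -2.8750, -1.8750, -14.8750, 13.1250, -11.8750
Numerator Σ_{t=1}^{6}(z_t−z̄)(z_{t+2}−z̄) = 182.8438
Denominator Σ(z_t−z̄)² = 700.8750
r_2 = 182.8438 / 700.8750 = 0.261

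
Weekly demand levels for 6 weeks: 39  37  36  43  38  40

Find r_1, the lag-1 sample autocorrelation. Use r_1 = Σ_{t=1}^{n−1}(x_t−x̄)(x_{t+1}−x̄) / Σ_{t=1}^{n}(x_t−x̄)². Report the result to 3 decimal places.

Mean x̄ = (39 + 37 + 36 + 43 + 38 + 40)/6 = 38.8333
Deviations from mean: 0.1667, -1.8333, -2.8333, 4.1667, -0.8333, 1.1667
Σ(x_t−x̄)(x_{t+1}−x̄) = (-0.3056) + (5.1944) + (-11.8056) + (-3.4722) + (-0.9722) = -11.3611
Denominator Σ(x_t−x̄)² = 30.8333
r_1 = -11.3611 / 30.8333 = -0.368

-0.368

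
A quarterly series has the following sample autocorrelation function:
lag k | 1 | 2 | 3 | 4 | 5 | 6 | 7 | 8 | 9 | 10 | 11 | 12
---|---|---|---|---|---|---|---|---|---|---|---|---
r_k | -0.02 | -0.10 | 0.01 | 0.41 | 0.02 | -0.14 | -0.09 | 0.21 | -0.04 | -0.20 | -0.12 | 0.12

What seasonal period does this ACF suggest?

The largest autocorrelation is r_4 = 0.41, with a weaker echo at lag 8 (0.21); the remaining lags stay at or below 0.12.
The dominant spike at lag 4 indicates a seasonal period of 4.

4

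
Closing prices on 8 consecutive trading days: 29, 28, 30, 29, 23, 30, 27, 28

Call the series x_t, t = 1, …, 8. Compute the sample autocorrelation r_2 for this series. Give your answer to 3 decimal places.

Mean x̄ = (29 + 28 + 30 + 29 + 23 + 30 + 27 + 28)/8 = 28.0000
Deviations from mean: 1.0000, 0.0000, 2.0000, 1.0000, -5.0000, 2.0000, -1.0000, 0.0000
Numerator Σ_{t=1}^{6}(x_t−x̄)(x_{t+2}−x̄) = -1.0000
Denominator Σ(x_t−x̄)² = 36.0000
r_2 = -1.0000 / 36.0000 = -0.028

-0.028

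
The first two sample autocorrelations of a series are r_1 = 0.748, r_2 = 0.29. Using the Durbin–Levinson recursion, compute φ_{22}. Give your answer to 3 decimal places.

-0.612

φ_{22} = (r_2 − r_1²) / (1 − r_1²)
r_1² = (0.748)² = 0.559504
Numerator = 0.29 − 0.5595 = -0.2695; denominator = 1 − 0.5595 = 0.4405
φ_{22} = -0.2695 / 0.4405 = -0.612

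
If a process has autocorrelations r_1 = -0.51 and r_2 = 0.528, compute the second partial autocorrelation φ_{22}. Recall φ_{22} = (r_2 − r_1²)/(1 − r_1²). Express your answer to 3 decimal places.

φ_{22} = (r_2 − r_1²) / (1 − r_1²)
r_1² = (-0.51)² = 0.2601
Numerator = 0.528 − 0.2601 = 0.2679; denominator = 1 − 0.2601 = 0.7399
φ_{22} = 0.2679 / 0.7399 = 0.362

0.362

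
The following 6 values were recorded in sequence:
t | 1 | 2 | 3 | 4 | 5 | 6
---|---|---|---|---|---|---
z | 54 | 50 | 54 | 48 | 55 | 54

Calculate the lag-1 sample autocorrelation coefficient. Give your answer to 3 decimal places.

Mean z̄ = (54 + 50 + 54 + 48 + 55 + 54)/6 = 52.5000
Σ(z_t−z̄)(z_{t+1}−z̄) = (-3.7500) + (-3.7500) + (-6.7500) + (-11.2500) + (3.7500) = -21.7500
Denominator Σ(z_t−z̄)² = 39.5000
r_1 = -21.7500 / 39.5000 = -0.551

-0.551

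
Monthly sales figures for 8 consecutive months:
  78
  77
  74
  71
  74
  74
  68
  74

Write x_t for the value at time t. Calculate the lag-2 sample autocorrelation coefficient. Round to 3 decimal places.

Mean x̄ = (78 + 77 + 74 + 71 + 74 + 74 + 68 + 74)/8 = 73.7500
Numerator Σ_{t=1}^{6}(x_t−x̄)(x_{t+2}−x̄) = -9.8750
Denominator Σ(x_t−x̄)² = 69.5000
r_2 = -9.8750 / 69.5000 = -0.142

-0.142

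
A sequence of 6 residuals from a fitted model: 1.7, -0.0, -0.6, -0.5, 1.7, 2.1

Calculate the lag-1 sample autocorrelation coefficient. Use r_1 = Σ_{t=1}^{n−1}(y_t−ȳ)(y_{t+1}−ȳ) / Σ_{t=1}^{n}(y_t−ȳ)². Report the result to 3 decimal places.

Mean ȳ = (1.7 − 0.0 − 0.6 − 0.5 + 1.7 + 2.1)/6 = 0.7333
Deviations from mean: 0.9667, -0.7333, -1.3333, -1.2333, 0.9667, 1.3667
Σ(y_t−ȳ)(y_{t+1}−ȳ) = (-0.7089) + (0.9778) + (1.6444) + (-1.1922) + (1.3211) = 2.0422
Denominator Σ(y_t−ȳ)² = 7.5733
r_1 = 2.0422 / 7.5733 = 0.270

0.270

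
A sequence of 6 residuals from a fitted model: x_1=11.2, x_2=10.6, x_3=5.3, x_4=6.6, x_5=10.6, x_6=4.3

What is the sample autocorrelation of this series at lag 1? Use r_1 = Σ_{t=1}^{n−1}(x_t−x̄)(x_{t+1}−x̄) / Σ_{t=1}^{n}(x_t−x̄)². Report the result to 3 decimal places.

-0.178

Mean x̄ = (11.2 + 10.6 + 5.3 + 6.6 + 10.6 + 4.3)/6 = 8.1000
Σ(x_t−x̄)(x_{t+1}−x̄) = (7.7500) + (-7.0000) + (4.2000) + (-3.7500) + (-9.5000) = -8.3000
Denominator Σ(x_t−x̄)² = 46.6400
r_1 = -8.3000 / 46.6400 = -0.178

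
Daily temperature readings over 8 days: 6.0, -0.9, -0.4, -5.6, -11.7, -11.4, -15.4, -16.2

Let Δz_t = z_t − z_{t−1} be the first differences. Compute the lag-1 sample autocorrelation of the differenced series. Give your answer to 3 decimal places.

-0.517

First differences Δz: -6.9, 0.5, -5.2, -6.1, 0.3, -4.0, -0.8
Mean of differences = -3.1714
Numerator Σ(Δz_t−Δz̄)(Δz_{t+1}−Δz̄) = -30.2037
Denominator Σ(Δz_t−Δz̄)² = 58.4343
r_1(Δz) = -30.2037 / 58.4343 = -0.517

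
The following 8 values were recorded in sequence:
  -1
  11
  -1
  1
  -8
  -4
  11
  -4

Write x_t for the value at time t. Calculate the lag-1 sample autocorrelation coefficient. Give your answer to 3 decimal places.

Mean x̄ = (-1 + 11 − 1 + 1 − 8 − 4 + 11 − 4)/8 = 0.6250
Σ(x_t−x̄)(x_{t+1}−x̄) = (-16.8594) + (-16.8594) + (-0.6094) + (-3.2344) + (39.8906) + (-47.9844) + (-47.9844) = -93.6406
Denominator Σ(x_t−x̄)² = 337.8750
r_1 = -93.6406 / 337.8750 = -0.277

-0.277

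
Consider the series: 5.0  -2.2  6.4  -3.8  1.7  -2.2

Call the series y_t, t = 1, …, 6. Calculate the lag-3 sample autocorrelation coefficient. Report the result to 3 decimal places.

Mean ȳ = (5.0 − 2.2 + 6.4 − 3.8 + 1.7 − 2.2)/6 = 0.8167
Σ(y_t−ȳ)(y_{t+3}−ȳ) = (-19.3131) + (-2.6647) + (-16.8431) = -38.8208
Denominator Σ(y_t−ȳ)² = 88.9683
r_3 = -38.8208 / 88.9683 = -0.436

-0.436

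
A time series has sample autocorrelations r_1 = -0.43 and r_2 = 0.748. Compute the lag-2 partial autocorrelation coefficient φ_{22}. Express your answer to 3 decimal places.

0.691

φ_{22} = (r_2 − r_1²) / (1 − r_1²)
r_1² = (-0.43)² = 0.1849
Numerator = 0.748 − 0.1849 = 0.5631; denominator = 1 − 0.1849 = 0.8151
φ_{22} = 0.5631 / 0.8151 = 0.691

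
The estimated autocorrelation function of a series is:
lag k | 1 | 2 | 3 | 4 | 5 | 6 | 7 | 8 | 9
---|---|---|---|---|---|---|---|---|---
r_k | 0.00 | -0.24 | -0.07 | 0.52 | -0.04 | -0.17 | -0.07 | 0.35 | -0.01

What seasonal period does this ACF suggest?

4

The largest autocorrelation is r_4 = 0.52, with a weaker echo at lag 8 (0.35); the remaining lags stay at or below 0.00.
The dominant spike at lag 4 indicates a seasonal period of 4.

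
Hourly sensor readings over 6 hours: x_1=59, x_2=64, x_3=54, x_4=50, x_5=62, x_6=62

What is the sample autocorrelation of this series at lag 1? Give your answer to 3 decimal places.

-0.008

Mean x̄ = (59 + 64 + 54 + 50 + 62 + 62)/6 = 58.5000
Deviations from mean: 0.5000, 5.5000, -4.5000, -8.5000, 3.5000, 3.5000
Numerator Σ_{t=1}^{5}(x_t−x̄)(x_{t+1}−x̄) = -1.2500
Denominator Σ(x_t−x̄)² = 147.5000
r_1 = -1.2500 / 147.5000 = -0.008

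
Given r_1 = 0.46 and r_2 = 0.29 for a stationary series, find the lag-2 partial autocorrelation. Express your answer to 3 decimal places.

0.099

φ_{22} = (r_2 − r_1²) / (1 − r_1²)
r_1² = (0.46)² = 0.2116
Numerator = 0.29 − 0.2116 = 0.0784; denominator = 1 − 0.2116 = 0.7884
φ_{22} = 0.0784 / 0.7884 = 0.099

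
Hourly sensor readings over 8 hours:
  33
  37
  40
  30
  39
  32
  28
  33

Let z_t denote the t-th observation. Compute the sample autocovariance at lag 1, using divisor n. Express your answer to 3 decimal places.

Mean z̄ = (33 + 37 + 40 + 30 + 39 + 32 + 28 + 33)/8 = 34.0000
Deviations: -1.0000, 3.0000, 6.0000, -4.0000, 5.0000, -2.0000, -6.0000, -1.0000
Σ_{t=1}^{7}(z_t−z̄)(z_{t+1}−z̄) = -21.0000
γ_1 = -21.0000 / 8 = -2.625

-2.625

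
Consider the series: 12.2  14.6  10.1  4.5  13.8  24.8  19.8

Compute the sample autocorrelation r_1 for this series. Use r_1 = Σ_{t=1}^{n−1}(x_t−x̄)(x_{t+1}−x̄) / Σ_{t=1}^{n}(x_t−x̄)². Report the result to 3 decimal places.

0.373

Mean x̄ = (12.2 + 14.6 + 10.1 + 4.5 + 13.8 + 24.8 + 19.8)/7 = 14.2571
Deviations from mean: -2.0571, 0.3429, -4.1571, -9.7571, -0.4571, 10.5429, 5.5429
Σ(x_t−x̄)(x_{t+1}−x̄) = (-0.7053) + (-1.4253) + (40.5618) + (4.4604) + (-4.8196) + (58.4376) = 96.5096
Denominator Σ(x_t−x̄)² = 258.9171
r_1 = 96.5096 / 258.9171 = 0.373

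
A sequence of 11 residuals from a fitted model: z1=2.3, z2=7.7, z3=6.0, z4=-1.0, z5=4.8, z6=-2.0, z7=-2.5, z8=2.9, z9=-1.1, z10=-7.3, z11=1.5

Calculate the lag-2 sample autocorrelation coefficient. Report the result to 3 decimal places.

-0.055

Mean z̄ = (2.3 + 7.7 + 6.0 − 1.0 + 4.8 − 2.0 − 2.5 + 2.9 − 1.1 − 7.3 + 1.5)/11 = 1.0273
Numerator Σ_{t=1}^{9}(z_t−z̄)(z_{t+2}−z̄) = -10.3742
Denominator Σ(z_t−z̄)² = 188.4218
r_2 = -10.3742 / 188.4218 = -0.055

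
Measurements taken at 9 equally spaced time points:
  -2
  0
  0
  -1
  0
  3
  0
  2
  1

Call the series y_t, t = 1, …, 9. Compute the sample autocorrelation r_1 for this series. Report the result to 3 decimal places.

Mean ȳ = (-2 + 0 + 0 − 1 + 0 + 3 + 0 + 2 + 1)/9 = 0.3333
Numerator Σ_{t=1}^{8}(y_t−ȳ)(y_{t+1}−ȳ) = 0.5556
Denominator Σ(y_t−ȳ)² = 18.0000
r_1 = 0.5556 / 18.0000 = 0.031

0.031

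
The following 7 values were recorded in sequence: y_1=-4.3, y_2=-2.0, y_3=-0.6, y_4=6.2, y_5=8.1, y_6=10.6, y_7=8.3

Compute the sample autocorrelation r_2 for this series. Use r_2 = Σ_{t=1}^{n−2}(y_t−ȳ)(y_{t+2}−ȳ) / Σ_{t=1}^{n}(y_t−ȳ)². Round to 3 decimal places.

Mean ȳ = (-4.3 − 2.0 − 0.6 + 6.2 + 8.1 + 10.6 + 8.3)/7 = 3.7571
Σ(y_t−ȳ)(y_{t+2}−ȳ) = (35.1061) + (-14.0639) + (-18.9224) + (16.7161) + (19.7290) = 38.5649
Denominator Σ(y_t−ȳ)² = 209.3371
r_2 = 38.5649 / 209.3371 = 0.184

0.184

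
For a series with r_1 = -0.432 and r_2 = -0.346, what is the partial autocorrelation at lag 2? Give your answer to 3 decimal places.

φ_{22} = (r_2 − r_1²) / (1 − r_1²)
r_1² = (-0.432)² = 0.186624
Numerator = -0.346 − 0.1866 = -0.5326; denominator = 1 − 0.1866 = 0.8134
φ_{22} = -0.5326 / 0.8134 = -0.655

-0.655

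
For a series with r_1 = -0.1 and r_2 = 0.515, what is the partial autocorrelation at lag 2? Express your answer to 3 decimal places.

φ_{22} = (r_2 − r_1²) / (1 − r_1²)
r_1² = (-0.1)² = 0.01
Numerator = 0.515 − 0.0100 = 0.5050; denominator = 1 − 0.0100 = 0.9900
φ_{22} = 0.5050 / 0.9900 = 0.510

0.510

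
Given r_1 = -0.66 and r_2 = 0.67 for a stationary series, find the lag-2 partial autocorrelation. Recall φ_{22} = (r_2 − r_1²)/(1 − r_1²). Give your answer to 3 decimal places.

0.415

φ_{22} = (r_2 − r_1²) / (1 − r_1²)
r_1² = (-0.66)² = 0.4356
Numerator = 0.67 − 0.4356 = 0.2344; denominator = 1 − 0.4356 = 0.5644
φ_{22} = 0.2344 / 0.5644 = 0.415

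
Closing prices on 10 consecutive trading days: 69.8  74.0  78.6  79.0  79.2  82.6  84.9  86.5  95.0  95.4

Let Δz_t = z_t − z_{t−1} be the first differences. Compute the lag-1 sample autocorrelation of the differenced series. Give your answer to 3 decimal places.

-0.300

First differences Δz: 4.2, 4.6, 0.4, 0.2, 3.4, 2.3, 1.6, 8.5, 0.4
Mean of differences = 2.8444
Numerator Σ(Δz_t−Δz̄)(Δz_{t+1}−Δz̄) = -17.4042
Denominator Σ(Δz_t−Δz̄)² = 58.0022
r_1(Δz) = -17.4042 / 58.0022 = -0.300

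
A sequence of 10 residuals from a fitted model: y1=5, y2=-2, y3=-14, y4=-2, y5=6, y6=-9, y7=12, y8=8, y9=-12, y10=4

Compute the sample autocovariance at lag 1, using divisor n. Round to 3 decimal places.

-18.136

Mean ȳ = (5 − 2 − 14 − 2 + 6 − 9 + 12 + 8 − 12 + 4)/10 = -0.4000
Σ_{t=1}^{9}(y_t−ȳ)(y_{t+1}−ȳ) = -181.3600
γ_1 = -181.3600 / 10 = -18.136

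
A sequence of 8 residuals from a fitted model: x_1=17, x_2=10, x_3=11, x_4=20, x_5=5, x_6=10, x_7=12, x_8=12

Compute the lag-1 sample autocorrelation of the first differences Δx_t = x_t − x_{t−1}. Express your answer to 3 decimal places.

First differences Δx: -7, 1, 9, -15, 5, 2, 0
Mean of differences = -0.7143
Numerator Σ(Δx_t−Δx̄)(Δx_{t+1}−Δx̄) = -197.0816
Denominator Σ(Δx_t−Δx̄)² = 381.4286
r_1(Δx) = -197.0816 / 381.4286 = -0.517

-0.517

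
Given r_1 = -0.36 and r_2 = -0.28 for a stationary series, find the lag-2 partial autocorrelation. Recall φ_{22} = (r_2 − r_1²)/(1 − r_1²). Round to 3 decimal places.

-0.471

φ_{22} = (r_2 − r_1²) / (1 − r_1²)
r_1² = (-0.36)² = 0.1296
Numerator = -0.28 − 0.1296 = -0.4096; denominator = 1 − 0.1296 = 0.8704
φ_{22} = -0.4096 / 0.8704 = -0.471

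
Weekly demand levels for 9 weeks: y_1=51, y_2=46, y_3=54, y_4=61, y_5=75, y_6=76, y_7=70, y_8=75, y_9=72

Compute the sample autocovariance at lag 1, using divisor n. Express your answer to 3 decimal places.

Mean ȳ = (51 + 46 + 54 + 61 + 75 + 76 + 70 + 75 + 72)/9 = 64.4444
Σ_{t=1}^{8}(y_t−ȳ)(y_{t+1}−ȳ) = 764.8025
γ_1 = 764.8025 / 9 = 84.978

84.978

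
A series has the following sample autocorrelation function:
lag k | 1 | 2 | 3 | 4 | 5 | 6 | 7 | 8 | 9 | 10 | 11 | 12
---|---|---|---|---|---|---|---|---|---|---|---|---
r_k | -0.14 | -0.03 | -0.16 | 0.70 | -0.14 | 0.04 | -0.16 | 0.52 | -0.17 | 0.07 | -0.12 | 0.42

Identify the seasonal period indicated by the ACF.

The largest autocorrelation is r_4 = 0.70, with weaker echoes at lags 8 (0.52) and 12 (0.42); the remaining lags stay at or below 0.07.
The dominant spike at lag 4 indicates a seasonal period of 4.

4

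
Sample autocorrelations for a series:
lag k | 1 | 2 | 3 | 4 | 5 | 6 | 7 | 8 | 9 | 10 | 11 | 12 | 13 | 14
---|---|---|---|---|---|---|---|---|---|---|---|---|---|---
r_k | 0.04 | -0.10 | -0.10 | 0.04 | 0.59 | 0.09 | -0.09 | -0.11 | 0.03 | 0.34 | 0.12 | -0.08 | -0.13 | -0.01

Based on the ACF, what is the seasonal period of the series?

The largest autocorrelation is r_5 = 0.59, with a weaker echo at lag 10 (0.34); the remaining lags stay at or below 0.12.
The dominant spike at lag 5 indicates a seasonal period of 5.

5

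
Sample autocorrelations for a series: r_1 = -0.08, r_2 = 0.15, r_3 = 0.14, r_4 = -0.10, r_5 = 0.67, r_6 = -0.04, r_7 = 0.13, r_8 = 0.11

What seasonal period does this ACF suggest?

5

The largest autocorrelation is r_5 = 0.67; the remaining lags stay at or below 0.15.
The dominant spike at lag 5 indicates a seasonal period of 5.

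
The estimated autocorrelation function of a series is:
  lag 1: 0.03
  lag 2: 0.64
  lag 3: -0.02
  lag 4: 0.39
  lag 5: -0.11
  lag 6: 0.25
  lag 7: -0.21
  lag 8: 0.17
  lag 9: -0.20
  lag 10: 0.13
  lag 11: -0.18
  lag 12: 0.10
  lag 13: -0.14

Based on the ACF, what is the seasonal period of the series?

The largest autocorrelation is r_2 = 0.64, with weaker echoes at lags 4 (0.39), 6 (0.25) and 8 (0.17); the remaining lags stay at or below 0.13.
The dominant spike at lag 2 indicates a seasonal period of 2.

2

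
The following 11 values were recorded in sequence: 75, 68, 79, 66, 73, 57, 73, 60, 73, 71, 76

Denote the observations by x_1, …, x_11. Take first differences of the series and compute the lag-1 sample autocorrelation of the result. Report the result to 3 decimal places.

First differences Δx: -7, 11, -13, 7, -16, 16, -13, 13, -2, 5
Mean of differences = 0.1000
Numerator Σ(Δx_t−Δx̄)(Δx_{t+1}−Δx̄) = -1092.3100
Denominator Σ(Δx_t−Δx̄)² = 1266.9000
r_1(Δx) = -1092.3100 / 1266.9000 = -0.862

-0.862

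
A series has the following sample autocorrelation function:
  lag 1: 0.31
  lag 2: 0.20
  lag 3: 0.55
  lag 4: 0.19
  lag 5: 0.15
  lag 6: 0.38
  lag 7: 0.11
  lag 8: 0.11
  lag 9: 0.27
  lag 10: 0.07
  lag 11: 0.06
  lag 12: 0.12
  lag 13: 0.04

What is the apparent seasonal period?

3

The largest autocorrelation is r_3 = 0.55, with a weaker echo at lag 6 (0.38); the remaining lags stay at or below 0.31. The elevated value at lag 1 (0.31), dropping to 0.20 at lag 2, reflects decaying short-term dependence rather than seasonality.
The dominant spike at lag 3 indicates a seasonal period of 3.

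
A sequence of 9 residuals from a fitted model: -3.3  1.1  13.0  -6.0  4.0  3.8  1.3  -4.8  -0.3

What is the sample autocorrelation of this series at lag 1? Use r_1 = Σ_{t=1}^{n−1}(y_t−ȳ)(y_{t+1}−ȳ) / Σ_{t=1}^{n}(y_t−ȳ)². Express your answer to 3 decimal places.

Mean ȳ = (-3.3 + 1.1 + 13.0 − 6.0 + 4.0 + 3.8 + 1.3 − 4.8 − 0.3)/9 = 0.9778
Numerator Σ_{t=1}^{8}(y_t−ȳ)(y_{t+1}−ȳ) = -89.0705
Denominator Σ(y_t−ȳ)² = 263.7556
r_1 = -89.0705 / 263.7556 = -0.338

-0.338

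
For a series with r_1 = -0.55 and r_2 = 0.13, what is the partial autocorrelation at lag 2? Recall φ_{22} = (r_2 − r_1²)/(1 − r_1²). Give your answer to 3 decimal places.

φ_{22} = (r_2 − r_1²) / (1 − r_1²)
r_1² = (-0.55)² = 0.3025
Numerator = 0.13 − 0.3025 = -0.1725; denominator = 1 − 0.3025 = 0.6975
φ_{22} = -0.1725 / 0.6975 = -0.247

-0.247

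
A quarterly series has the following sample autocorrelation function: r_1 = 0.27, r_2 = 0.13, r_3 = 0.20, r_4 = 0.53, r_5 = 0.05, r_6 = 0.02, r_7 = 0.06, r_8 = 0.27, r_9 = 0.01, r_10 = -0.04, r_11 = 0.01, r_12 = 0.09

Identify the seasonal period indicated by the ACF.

The largest autocorrelation is r_4 = 0.53; the remaining lags stay at or below 0.27. The elevated value at lag 1 (0.27), dropping to 0.13 at lag 2, reflects decaying short-term dependence rather than seasonality.
The dominant spike at lag 4 indicates a seasonal period of 4.

4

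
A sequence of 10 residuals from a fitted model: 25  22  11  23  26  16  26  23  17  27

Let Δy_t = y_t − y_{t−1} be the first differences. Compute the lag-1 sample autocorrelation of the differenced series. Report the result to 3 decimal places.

-0.421

First differences Δy: -3, -11, 12, 3, -10, 10, -3, -6, 10
Mean of differences = 0.2222
Numerator Σ(Δy_t−Δȳ)(Δy_{t+1}−Δȳ) = -263.9383
Denominator Σ(Δy_t−Δȳ)² = 627.5556
r_1(Δy) = -263.9383 / 627.5556 = -0.421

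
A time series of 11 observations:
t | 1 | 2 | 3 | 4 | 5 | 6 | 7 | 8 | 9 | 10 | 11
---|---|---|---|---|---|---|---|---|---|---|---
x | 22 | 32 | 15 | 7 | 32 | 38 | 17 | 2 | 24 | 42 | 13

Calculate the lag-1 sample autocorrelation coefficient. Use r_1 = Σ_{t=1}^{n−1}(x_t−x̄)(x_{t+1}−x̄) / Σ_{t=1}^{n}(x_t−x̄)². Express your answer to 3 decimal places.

Mean x̄ = (22 + 32 + 15 + 7 + 32 + 38 + 17 + 2 + 24 + 42 + 13)/11 = 22.1818
Numerator Σ_{t=1}^{10}(x_t−x̄)(x_{t+1}−x̄) = -117.0331
Denominator Σ(x_t−x̄)² = 1639.6364
r_1 = -117.0331 / 1639.6364 = -0.071

-0.071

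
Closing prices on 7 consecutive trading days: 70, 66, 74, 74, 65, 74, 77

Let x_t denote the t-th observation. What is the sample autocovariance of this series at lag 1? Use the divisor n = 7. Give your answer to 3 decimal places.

-2.618

Mean x̄ = (70 + 66 + 74 + 74 + 65 + 74 + 77)/7 = 71.4286
Deviations: -1.4286, -5.4286, 2.5714, 2.5714, -6.4286, 2.5714, 5.5714
Σ_{t=1}^{6}(x_t−x̄)(x_{t+1}−x̄) = -18.3265
γ_1 = -18.3265 / 7 = -2.618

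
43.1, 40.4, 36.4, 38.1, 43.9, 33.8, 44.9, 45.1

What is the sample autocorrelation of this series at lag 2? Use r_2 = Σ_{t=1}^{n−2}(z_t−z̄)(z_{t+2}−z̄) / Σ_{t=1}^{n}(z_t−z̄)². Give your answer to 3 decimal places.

Mean z̄ = (43.1 + 40.4 + 36.4 + 38.1 + 43.9 + 33.8 + 44.9 + 45.1)/8 = 40.7125
Deviations from mean: 2.3875, -0.3125, -4.3125, -2.6125, 3.1875, -6.9125, 4.1875, 4.3875
Numerator Σ_{t=1}^{6}(z_t−z̄)(z_{t+2}−z̄) = -22.1478
Denominator Σ(z_t−z̄)² = 125.9488
r_2 = -22.1478 / 125.9488 = -0.176

-0.176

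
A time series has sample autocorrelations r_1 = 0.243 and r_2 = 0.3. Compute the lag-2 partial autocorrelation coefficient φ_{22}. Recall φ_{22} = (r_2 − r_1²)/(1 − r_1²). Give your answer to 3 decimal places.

φ_{22} = (r_2 − r_1²) / (1 − r_1²)
r_1² = (0.243)² = 0.059049
Numerator = 0.3 − 0.0590 = 0.2410; denominator = 1 − 0.0590 = 0.9410
φ_{22} = 0.2410 / 0.9410 = 0.256

0.256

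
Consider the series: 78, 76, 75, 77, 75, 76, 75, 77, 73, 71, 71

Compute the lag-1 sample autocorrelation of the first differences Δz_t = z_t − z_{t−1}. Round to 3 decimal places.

First differences Δz: -2, -1, 2, -2, 1, -1, 2, -4, -2, 0
Mean of differences = -0.7000
Numerator Σ(Δz_t−Δz̄)(Δz_{t+1}−Δz̄) = -12.9900
Denominator Σ(Δz_t−Δz̄)² = 34.1000
r_1(Δz) = -12.9900 / 34.1000 = -0.381

-0.381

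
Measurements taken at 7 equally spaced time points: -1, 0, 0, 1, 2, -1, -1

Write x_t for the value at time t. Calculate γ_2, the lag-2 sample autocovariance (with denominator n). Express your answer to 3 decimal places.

Mean x̄ = (-1 + 0 + 0 + 1 + 2 − 1 − 1)/7 = 0.0000
Deviations: -1.0000, 0.0000, 0.0000, 1.0000, 2.0000, -1.0000, -1.0000
Σ_{t=1}^{5}(x_t−x̄)(x_{t+2}−x̄) = -3.0000
γ_2 = -3.0000 / 7 = -0.429

-0.429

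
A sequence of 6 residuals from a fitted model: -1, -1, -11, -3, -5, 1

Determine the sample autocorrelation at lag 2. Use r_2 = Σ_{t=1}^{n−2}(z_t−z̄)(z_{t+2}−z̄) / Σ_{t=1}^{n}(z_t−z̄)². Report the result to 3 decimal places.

-0.032

Mean z̄ = (-1 − 1 − 11 − 3 − 5 + 1)/6 = -3.3333
Deviations from mean: 2.3333, 2.3333, -7.6667, 0.3333, -1.6667, 4.3333
Numerator Σ_{t=1}^{4}(z_t−z̄)(z_{t+2}−z̄) = -2.8889
Denominator Σ(z_t−z̄)² = 91.3333
r_2 = -2.8889 / 91.3333 = -0.032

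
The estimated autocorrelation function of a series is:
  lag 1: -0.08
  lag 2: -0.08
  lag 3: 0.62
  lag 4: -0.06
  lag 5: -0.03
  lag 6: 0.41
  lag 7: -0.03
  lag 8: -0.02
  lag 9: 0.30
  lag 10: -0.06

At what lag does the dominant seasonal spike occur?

3

The largest autocorrelation is r_3 = 0.62, with weaker echoes at lags 6 (0.41) and 9 (0.30); the remaining lags stay at or below -0.02.
The dominant spike at lag 3 indicates a seasonal period of 3.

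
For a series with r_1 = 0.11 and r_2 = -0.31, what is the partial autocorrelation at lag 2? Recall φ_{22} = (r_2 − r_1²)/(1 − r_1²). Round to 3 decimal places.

-0.326

φ_{22} = (r_2 − r_1²) / (1 − r_1²)
r_1² = (0.11)² = 0.0121
Numerator = -0.31 − 0.0121 = -0.3221; denominator = 1 − 0.0121 = 0.9879
φ_{22} = -0.3221 / 0.9879 = -0.326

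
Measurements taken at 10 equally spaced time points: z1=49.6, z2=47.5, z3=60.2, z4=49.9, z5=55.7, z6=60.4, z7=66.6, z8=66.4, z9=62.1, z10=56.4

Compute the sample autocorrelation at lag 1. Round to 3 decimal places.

Mean z̄ = (49.6 + 47.5 + 60.2 + 49.9 + 55.7 + 60.4 + 66.6 + 66.4 + 62.1 + 56.4)/10 = 57.4800
Numerator Σ_{t=1}^{9}(z_t−z̄)(z_{t+1}−z̄) = 183.3756
Denominator Σ(z_t−z̄)² = 423.4960
r_1 = 183.3756 / 423.4960 = 0.433

0.433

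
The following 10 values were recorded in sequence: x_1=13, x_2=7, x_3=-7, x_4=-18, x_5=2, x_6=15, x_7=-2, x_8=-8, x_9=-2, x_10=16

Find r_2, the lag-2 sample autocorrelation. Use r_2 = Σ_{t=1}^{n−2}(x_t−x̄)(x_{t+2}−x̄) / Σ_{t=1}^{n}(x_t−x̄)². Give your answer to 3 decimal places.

Mean x̄ = (13 + 7 − 7 − 18 + 2 + 15 − 2 − 8 − 2 + 16)/10 = 1.6000
Numerator Σ_{t=1}^{8}(x_t−x̄)(x_{t+2}−x̄) = -725.3200
Denominator Σ(x_t−x̄)² = 1122.4000
r_2 = -725.3200 / 1122.4000 = -0.646

-0.646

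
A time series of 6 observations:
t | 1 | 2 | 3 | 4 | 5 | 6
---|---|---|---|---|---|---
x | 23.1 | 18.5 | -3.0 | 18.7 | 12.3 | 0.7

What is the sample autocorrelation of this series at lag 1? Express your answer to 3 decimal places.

-0.227

Mean x̄ = (23.1 + 18.5 − 3.0 + 18.7 + 12.3 + 0.7)/6 = 11.7167
Deviations from mean: 11.3833, 6.7833, -14.7167, 6.9833, 0.5833, -11.0167
Numerator Σ_{t=1}^{5}(x_t−x̄)(x_{t+1}−x̄) = -127.7353
Denominator Σ(x_t−x̄)² = 562.6483
r_1 = -127.7353 / 562.6483 = -0.227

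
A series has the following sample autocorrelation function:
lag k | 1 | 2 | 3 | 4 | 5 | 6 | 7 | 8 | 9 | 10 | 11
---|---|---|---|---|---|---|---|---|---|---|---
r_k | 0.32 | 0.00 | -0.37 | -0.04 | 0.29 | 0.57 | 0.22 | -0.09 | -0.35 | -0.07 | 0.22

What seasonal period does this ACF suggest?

6

The largest autocorrelation is r_6 = 0.57; the remaining lags stay at or below 0.32. The elevated value at lag 1 (0.32), dropping to 0.00 at lag 2, reflects decaying short-term dependence rather than seasonality.
The dominant spike at lag 6 indicates a seasonal period of 6.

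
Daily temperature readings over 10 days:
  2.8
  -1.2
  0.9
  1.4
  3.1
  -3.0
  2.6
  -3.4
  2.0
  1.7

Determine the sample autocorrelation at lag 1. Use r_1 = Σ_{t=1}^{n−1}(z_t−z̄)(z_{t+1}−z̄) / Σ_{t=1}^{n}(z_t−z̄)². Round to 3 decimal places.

Mean z̄ = (2.8 − 1.2 + 0.9 + 1.4 + 3.1 − 3.0 + 2.6 − 3.4 + 2.0 + 1.7)/10 = 0.6900
Numerator Σ_{t=1}^{9}(z_t−z̄)(z_{t+1}−z̄) = -30.3121
Denominator Σ(z_t−z̄)² = 51.1090
r_1 = -30.3121 / 51.1090 = -0.593

-0.593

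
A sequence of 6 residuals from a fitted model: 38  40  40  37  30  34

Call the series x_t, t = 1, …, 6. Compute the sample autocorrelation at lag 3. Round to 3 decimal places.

Mean x̄ = (38 + 40 + 40 + 37 + 30 + 34)/6 = 36.5000
Σ(x_t−x̄)(x_{t+3}−x̄) = (0.7500) + (-22.7500) + (-8.7500) = -30.7500
Denominator Σ(x_t−x̄)² = 75.5000
r_3 = -30.7500 / 75.5000 = -0.407

-0.407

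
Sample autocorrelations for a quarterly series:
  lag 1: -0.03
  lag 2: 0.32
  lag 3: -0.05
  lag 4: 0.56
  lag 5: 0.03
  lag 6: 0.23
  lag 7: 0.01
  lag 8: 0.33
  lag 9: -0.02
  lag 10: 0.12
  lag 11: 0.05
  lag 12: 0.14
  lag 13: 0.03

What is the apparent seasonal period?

4

The largest autocorrelation is r_4 = 0.56, with a weaker echo at lag 8 (0.33); the remaining lags stay at or below 0.32.
The dominant spike at lag 4 indicates a seasonal period of 4.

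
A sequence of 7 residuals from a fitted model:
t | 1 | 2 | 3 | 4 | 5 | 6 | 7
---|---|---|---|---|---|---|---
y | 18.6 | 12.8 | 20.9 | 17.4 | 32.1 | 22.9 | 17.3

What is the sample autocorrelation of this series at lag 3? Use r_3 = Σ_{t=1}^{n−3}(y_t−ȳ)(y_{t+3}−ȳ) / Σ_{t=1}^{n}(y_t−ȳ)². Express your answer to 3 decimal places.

-0.329

Mean ȳ = (18.6 + 12.8 + 20.9 + 17.4 + 32.1 + 22.9 + 17.3)/7 = 20.2857
Deviations from mean: -1.6857, -7.4857, 0.6143, -2.8857, 11.8143, 2.6143, -2.9857
Numerator Σ_{t=1}^{4}(y_t−ȳ)(y_{t+3}−ȳ) = -73.3520
Denominator Σ(y_t−ȳ)² = 222.9086
r_3 = -73.3520 / 222.9086 = -0.329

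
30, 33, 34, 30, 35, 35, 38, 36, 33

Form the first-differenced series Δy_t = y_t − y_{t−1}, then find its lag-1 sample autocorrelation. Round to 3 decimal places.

-0.310

First differences Δy: 3, 1, -4, 5, 0, 3, -2, -3
Mean of differences = 0.3750
Numerator Σ(Δy_t−Δȳ)(Δy_{t+1}−Δȳ) = -22.2656
Denominator Σ(Δy_t−Δȳ)² = 71.8750
r_1(Δy) = -22.2656 / 71.8750 = -0.310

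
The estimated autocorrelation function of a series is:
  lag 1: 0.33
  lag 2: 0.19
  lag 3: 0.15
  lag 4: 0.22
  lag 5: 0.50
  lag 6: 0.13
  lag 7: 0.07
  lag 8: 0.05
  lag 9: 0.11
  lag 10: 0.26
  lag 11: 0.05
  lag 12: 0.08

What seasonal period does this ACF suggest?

The largest autocorrelation is r_5 = 0.50; the remaining lags stay at or below 0.33. The elevated value at lag 1 (0.33), dropping to 0.19 at lag 2, reflects decaying short-term dependence rather than seasonality.
The dominant spike at lag 5 indicates a seasonal period of 5.

5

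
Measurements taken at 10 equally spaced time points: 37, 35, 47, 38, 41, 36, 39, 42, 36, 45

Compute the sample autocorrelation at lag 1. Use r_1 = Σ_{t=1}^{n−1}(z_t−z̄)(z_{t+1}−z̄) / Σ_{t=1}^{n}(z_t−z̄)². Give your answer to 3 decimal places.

-0.462

Mean z̄ = (37 + 35 + 47 + 38 + 41 + 36 + 39 + 42 + 36 + 45)/10 = 39.6000
Numerator Σ_{t=1}^{9}(z_t−z̄)(z_{t+1}−z̄) = -68.5600
Denominator Σ(z_t−z̄)² = 148.4000
r_1 = -68.5600 / 148.4000 = -0.462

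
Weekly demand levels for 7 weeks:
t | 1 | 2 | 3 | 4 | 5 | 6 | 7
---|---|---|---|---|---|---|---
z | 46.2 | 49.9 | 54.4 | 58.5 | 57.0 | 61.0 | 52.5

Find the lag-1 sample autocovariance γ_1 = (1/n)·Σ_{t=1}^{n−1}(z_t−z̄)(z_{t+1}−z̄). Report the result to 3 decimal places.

Mean z̄ = (46.2 + 49.9 + 54.4 + 58.5 + 57.0 + 61.0 + 52.5)/7 = 54.2143
Deviations: -8.0143, -4.3143, 0.1857, 4.2857, 2.7857, 6.7857, -1.7143
Σ_{t=1}^{6}(z_t−z̄)(z_{t+1}−z̄) = 53.7798
γ_1 = 53.7798 / 7 = 7.683

7.683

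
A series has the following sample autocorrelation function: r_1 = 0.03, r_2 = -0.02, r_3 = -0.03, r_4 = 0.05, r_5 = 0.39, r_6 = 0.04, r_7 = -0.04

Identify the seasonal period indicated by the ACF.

The largest autocorrelation is r_5 = 0.39; the remaining lags stay at or below 0.05.
The dominant spike at lag 5 indicates a seasonal period of 5.

5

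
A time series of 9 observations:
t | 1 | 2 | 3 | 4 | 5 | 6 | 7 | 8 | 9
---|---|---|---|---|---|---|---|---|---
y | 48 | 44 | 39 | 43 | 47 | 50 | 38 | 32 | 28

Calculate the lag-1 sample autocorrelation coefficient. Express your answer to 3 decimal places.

0.439

Mean ȳ = (48 + 44 + 39 + 43 + 47 + 50 + 38 + 32 + 28)/9 = 41.0000
Numerator Σ_{t=1}^{8}(y_t−ȳ)(y_{t+1}−ȳ) = 194.0000
Denominator Σ(y_t−ȳ)² = 442.0000
r_1 = 194.0000 / 442.0000 = 0.439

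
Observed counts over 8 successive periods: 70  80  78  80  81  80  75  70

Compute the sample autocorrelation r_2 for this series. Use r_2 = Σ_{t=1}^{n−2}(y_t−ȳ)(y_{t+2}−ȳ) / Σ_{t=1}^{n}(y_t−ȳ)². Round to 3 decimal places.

-0.078

Mean ȳ = (70 + 80 + 78 + 80 + 81 + 80 + 75 + 70)/8 = 76.7500
Deviations from mean: -6.7500, 3.2500, 1.2500, 3.2500, 4.2500, 3.2500, -1.7500, -6.7500
Numerator Σ_{t=1}^{6}(y_t−ȳ)(y_{t+2}−ȳ) = -11.3750
Denominator Σ(y_t−ȳ)² = 145.5000
r_2 = -11.3750 / 145.5000 = -0.078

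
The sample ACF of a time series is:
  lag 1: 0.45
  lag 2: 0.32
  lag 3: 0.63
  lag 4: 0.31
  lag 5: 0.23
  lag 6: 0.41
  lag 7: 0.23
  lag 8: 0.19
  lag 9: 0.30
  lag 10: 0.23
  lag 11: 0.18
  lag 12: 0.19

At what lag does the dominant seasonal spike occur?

The largest autocorrelation is r_3 = 0.63; the remaining lags stay at or below 0.45. The elevated value at lag 1 (0.45), dropping to 0.32 at lag 2, reflects decaying short-term dependence rather than seasonality.
The dominant spike at lag 3 indicates a seasonal period of 3.

3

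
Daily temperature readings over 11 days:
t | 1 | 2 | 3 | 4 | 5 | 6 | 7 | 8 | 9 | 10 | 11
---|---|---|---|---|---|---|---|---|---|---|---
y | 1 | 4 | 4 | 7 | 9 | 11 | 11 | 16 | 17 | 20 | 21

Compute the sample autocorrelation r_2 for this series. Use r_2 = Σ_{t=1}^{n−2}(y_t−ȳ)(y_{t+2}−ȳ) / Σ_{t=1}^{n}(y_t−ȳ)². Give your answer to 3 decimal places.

Mean ȳ = (1 + 4 + 4 + 7 + 9 + 11 + 11 + 16 + 17 + 20 + 21)/11 = 11.0000
Numerator Σ_{t=1}^{9}(y_t−ȳ)(y_{t+2}−ȳ) = 217.0000
Denominator Σ(y_t−ȳ)² = 460.0000
r_2 = 217.0000 / 460.0000 = 0.472

0.472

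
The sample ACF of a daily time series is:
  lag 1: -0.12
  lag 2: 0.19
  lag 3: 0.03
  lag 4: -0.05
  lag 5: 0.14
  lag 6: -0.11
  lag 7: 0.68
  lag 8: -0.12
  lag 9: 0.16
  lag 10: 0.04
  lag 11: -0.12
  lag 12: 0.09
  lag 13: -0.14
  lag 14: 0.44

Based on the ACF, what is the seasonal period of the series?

The largest autocorrelation is r_7 = 0.68, with a weaker echo at lag 14 (0.44); the remaining lags stay at or below 0.19.
The dominant spike at lag 7 indicates a seasonal period of 7.

7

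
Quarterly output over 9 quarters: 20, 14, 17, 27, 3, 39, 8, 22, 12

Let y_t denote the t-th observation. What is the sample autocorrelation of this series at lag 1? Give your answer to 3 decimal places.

-0.801

Mean ȳ = (20 + 14 + 17 + 27 + 3 + 39 + 8 + 22 + 12)/9 = 18.0000
Numerator Σ_{t=1}^{8}(y_t−ȳ)(y_{t+1}−ȳ) = -737.0000
Denominator Σ(y_t−ȳ)² = 920.0000
r_1 = -737.0000 / 920.0000 = -0.801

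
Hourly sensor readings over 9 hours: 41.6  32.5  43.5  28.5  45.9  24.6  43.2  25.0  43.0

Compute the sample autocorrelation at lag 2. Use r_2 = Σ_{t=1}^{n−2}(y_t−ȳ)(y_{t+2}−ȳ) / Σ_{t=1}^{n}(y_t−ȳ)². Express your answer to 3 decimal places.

Mean ȳ = (41.6 + 32.5 + 43.5 + 28.5 + 45.9 + 24.6 + 43.2 + 25.0 + 43.0)/9 = 36.4222
Σ(y_t−ȳ)(y_{t+2}−ȳ) = (36.6472) + (31.0727) + (67.0816) + (93.6583) + (64.2383) + (135.0360) + (44.5827) = 472.3168
Denominator Σ(y_t−ȳ)² = 604.3156
r_2 = 472.3168 / 604.3156 = 0.782

0.782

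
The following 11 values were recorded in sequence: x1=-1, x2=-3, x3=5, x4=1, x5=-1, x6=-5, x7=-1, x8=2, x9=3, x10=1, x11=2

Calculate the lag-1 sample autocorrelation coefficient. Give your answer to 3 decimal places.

0.129

Mean x̄ = (-1 − 3 + 5 + 1 − 1 − 5 − 1 + 2 + 3 + 1 + 2)/11 = 0.2727
Numerator Σ_{t=1}^{10}(x_t−x̄)(x_{t+1}−x̄) = 10.3802
Denominator Σ(x_t−x̄)² = 80.1818
r_1 = 10.3802 / 80.1818 = 0.129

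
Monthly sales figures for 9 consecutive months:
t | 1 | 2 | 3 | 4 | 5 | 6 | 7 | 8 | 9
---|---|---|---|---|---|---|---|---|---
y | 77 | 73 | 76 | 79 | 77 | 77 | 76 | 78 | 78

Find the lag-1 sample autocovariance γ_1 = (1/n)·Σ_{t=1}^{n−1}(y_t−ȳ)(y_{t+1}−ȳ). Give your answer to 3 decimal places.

0.143

Mean ȳ = (77 + 73 + 76 + 79 + 77 + 77 + 76 + 78 + 78)/9 = 76.7778
Σ_{t=1}^{8}(y_t−ȳ)(y_{t+1}−ȳ) = 1.2840
γ_1 = 1.2840 / 9 = 0.143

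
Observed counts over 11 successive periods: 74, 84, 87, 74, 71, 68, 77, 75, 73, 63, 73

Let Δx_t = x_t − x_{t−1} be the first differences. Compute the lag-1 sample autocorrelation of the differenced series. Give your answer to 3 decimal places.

First differences Δx: 10, 3, -13, -3, -3, 9, -2, -2, -10, 10
Mean of differences = -0.1000
Numerator Σ(Δx_t−Δx̄)(Δx_{t+1}−Δx̄) = -84.1100
Denominator Σ(Δx_t−Δx̄)² = 584.9000
r_1(Δx) = -84.1100 / 584.9000 = -0.144

-0.144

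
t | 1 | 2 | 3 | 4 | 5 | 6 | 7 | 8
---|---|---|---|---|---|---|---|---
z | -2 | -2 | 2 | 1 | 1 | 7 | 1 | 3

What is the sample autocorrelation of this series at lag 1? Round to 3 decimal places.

Mean z̄ = (-2 − 2 + 2 + 1 + 1 + 7 + 1 + 3)/8 = 1.3750
Deviations from mean: -3.3750, -3.3750, 0.6250, -0.3750, -0.3750, 5.6250, -0.3750, 1.6250
Numerator Σ_{t=1}^{7}(z_t−z̄)(z_{t+1}−z̄) = 4.3594
Denominator Σ(z_t−z̄)² = 57.8750
r_1 = 4.3594 / 57.8750 = 0.075

0.075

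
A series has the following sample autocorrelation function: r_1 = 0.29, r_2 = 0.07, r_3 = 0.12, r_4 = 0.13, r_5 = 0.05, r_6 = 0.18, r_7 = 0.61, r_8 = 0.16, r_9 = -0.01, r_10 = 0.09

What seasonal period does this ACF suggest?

7

The largest autocorrelation is r_7 = 0.61; the remaining lags stay at or below 0.29. The elevated value at lag 1 (0.29), dropping to 0.07 at lag 2, reflects decaying short-term dependence rather than seasonality.
The dominant spike at lag 7 indicates a seasonal period of 7.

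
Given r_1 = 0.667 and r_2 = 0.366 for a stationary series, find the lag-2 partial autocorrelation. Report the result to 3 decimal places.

φ_{22} = (r_2 − r_1²) / (1 − r_1²)
r_1² = (0.667)² = 0.444889
Numerator = 0.366 − 0.4449 = -0.0789; denominator = 1 − 0.4449 = 0.5551
φ_{22} = -0.0789 / 0.5551 = -0.142

-0.142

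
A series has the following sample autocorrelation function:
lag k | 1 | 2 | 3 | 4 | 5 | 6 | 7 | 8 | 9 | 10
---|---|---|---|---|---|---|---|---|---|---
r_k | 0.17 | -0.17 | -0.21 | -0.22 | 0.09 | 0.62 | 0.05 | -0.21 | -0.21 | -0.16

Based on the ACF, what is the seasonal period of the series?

The largest autocorrelation is r_6 = 0.62; the remaining lags stay at or below 0.17.
The dominant spike at lag 6 indicates a seasonal period of 6.

6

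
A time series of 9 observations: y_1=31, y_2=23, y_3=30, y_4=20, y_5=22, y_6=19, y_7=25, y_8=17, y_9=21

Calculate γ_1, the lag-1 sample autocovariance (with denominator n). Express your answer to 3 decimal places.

-2.384

Mean ȳ = (31 + 23 + 30 + 20 + 22 + 19 + 25 + 17 + 21)/9 = 23.1111
Σ_{t=1}^{8}(y_t−ȳ)(y_{t+1}−ȳ) = -21.4568
γ_1 = -21.4568 / 9 = -2.384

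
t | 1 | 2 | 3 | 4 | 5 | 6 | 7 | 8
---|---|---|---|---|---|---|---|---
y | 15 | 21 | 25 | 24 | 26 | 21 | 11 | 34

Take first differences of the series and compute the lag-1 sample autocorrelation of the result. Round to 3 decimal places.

-0.231

First differences Δy: 6, 4, -1, 2, -5, -10, 23
Mean of differences = 2.7143
Numerator Σ(Δy_t−Δȳ)(Δy_{t+1}−Δȳ) = -152.2245
Denominator Σ(Δy_t−Δȳ)² = 659.4286
r_1(Δy) = -152.2245 / 659.4286 = -0.231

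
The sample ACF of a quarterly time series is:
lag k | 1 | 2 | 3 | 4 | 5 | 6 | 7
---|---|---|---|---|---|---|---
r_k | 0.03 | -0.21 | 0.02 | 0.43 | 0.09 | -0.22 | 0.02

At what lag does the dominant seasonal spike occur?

The largest autocorrelation is r_4 = 0.43; the remaining lags stay at or below 0.09.
The dominant spike at lag 4 indicates a seasonal period of 4.

4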